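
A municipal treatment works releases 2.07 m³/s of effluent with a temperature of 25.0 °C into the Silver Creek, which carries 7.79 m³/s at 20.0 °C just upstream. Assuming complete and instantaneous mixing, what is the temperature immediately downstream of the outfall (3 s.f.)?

Flow-weighted mixing: C = (Q_r C_r + Q_w C_w)/(Q_r + Q_w)
= (7.79×20.0 + 2.07×25.0)/(7.79 + 2.07) = 207.6/9.860 = 21.05 °C.

21.0 °C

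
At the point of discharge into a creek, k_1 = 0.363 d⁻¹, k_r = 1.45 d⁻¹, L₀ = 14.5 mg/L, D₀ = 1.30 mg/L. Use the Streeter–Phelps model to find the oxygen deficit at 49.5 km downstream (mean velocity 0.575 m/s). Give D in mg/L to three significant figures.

D ≈ 2.54 mg/L

Travel time t = x/v = 49.5 km / (0.575 m/s) = 49500 m / 0.575 m/s = 86090 s = 0.9964 d.
k_1 L₀/(k_r−k_1) = 0.363×14.5/(1.45−0.363) = 5.263/1.087 = 4.842 mg/L.
e^(−k_1 t) = e^(−0.363×0.9964) = 0.6965; e^(−k_r t) = e^(−1.45×0.9964) = 0.2358.
D = 4.842 × (0.6965 − 0.2358) + 1.30 × 0.2358 = 2.231 + 0.3065 = 2.537 mg/L.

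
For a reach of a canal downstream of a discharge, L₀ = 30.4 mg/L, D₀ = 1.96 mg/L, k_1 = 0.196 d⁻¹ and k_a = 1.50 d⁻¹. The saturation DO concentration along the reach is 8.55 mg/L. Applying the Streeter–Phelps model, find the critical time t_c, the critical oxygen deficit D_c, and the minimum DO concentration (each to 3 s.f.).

t_c ≈ 1.13 d; D_c ≈ 3.18 mg/L; min DO ≈ 5.37 mg/L

At the critical point dD/dt = 0, so k_1 L₀ e^(−k_1 t) = k_a D. Substituting D(t) from the Streeter–Phelps equation and solving for t gives
t_c = ln[(k_a/k_1)(1 − D₀(k_a−k_1)/(k_1 L₀))] / (k_a−k_1).
Here k_a−k_1 = 1.304 d⁻¹ and 1 − D₀(k_a−k_1)/(k_1 L₀) = 1 − 1.96×1.304/(0.196×30.4) = 0.5711, so
t_c = ln(7.653 × 0.5711) / 1.304 = 1.475 / 1.304 = 1.131 d.
D_c = (k_1/k_a) L₀ e^(−k_1 t_c) = (0.196/1.50) × 30.4 × e^(−0.196×1.131) = 0.1307 × 30.4 × 0.8012 = 3.182 mg/L.
Minimum DO = C_s − D_c = 8.55 − 3.182 = 5.368 mg/L.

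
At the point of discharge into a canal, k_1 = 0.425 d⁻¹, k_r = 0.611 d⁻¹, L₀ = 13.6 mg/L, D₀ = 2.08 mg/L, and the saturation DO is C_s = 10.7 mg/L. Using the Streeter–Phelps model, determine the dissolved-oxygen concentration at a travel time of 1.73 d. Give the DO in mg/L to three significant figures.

DO ≈ 5.88 mg/L

k_1 L₀/(k_r−k_1) = 0.425×13.6/(0.611−0.425) = 5.780/0.1860 = 31.08 mg/L.
e^(−k_1 t) = e^(−0.425×1.730) = 0.4794; e^(−k_r t) = e^(−0.611×1.730) = 0.3475.
D = 31.08 × (0.4794 − 0.3475) + 2.08 × 0.3475 = 4.099 + 0.7228 = 4.822 mg/L.
DO = C_s − D = 10.7 − 4.822 = 5.878 mg/L.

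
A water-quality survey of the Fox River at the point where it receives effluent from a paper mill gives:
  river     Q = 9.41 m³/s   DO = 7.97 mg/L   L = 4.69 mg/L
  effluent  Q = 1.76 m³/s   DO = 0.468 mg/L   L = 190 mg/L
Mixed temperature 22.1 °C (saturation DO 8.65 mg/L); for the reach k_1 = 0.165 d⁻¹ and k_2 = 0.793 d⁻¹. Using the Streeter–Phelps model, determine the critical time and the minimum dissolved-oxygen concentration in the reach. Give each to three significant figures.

Mixed DO = (9.41×7.97 + 1.76×0.468)/(9.41+1.76) = 75.82/11.17 = 6.788 mg/L.
Mixed L₀ = (9.41×4.69 + 1.76×190)/(11.17) = 378.5/11.17 = 33.89 mg/L.
Initial deficit D₀ = C_s − DO₀ = 8.65 − 6.788 = 1.862 mg/L.
t_c = (1/0.6280) ln[(0.793/0.165)(1 − 1.862×0.6280/(0.165×33.89))] = 1.592 × ln(3.801) = 2.126 d.
D_c = (0.165/0.793) × 33.89 × e^(−0.165×2.126) = 0.2081 × 33.89 × 0.7041 = 4.965 mg/L.
Minimum DO = 8.65 − 4.965 = 3.685 mg/L.

t_c ≈ 2.13 d; minimum DO ≈ 3.69 mg/L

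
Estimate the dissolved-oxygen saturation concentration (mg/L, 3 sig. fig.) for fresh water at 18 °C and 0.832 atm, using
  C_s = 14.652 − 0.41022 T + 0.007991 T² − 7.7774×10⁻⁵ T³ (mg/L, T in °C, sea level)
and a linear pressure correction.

C_s ≈ 7.82 mg/L

At sea level: C_s = 14.652 − 0.41022×18 + 0.007991×18² − 7.7774×10⁻⁵×18³ = 9.404 mg/L.
Pressure correction: C_s' = 9.404 × 0.832 = 7.824 mg/L.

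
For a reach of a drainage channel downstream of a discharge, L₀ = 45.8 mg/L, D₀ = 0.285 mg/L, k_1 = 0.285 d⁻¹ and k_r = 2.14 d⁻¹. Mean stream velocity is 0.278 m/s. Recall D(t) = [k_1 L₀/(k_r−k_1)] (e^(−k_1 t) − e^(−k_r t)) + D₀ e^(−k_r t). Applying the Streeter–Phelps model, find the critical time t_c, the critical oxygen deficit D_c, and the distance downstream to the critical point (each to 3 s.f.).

At the critical point dD/dt = 0, so k_1 L₀ e^(−k_1 t) = k_r D. Substituting D(t) from the Streeter–Phelps equation and solving for t gives
t_c = ln[(k_r/k_1)(1 − D₀(k_r−k_1)/(k_1 L₀))] / (k_r−k_1).
Here k_r−k_1 = 1.855 d⁻¹ and 1 − D₀(k_r−k_1)/(k_1 L₀) = 1 − 0.285×1.855/(0.285×45.8) = 0.9595, so
t_c = ln(7.509 × 0.9595) / 1.855 = 1.975 / 1.855 = 1.065 d.
L(t_c) = L₀ e^(−k_1 t_c) = 45.8 × 0.7383 = 33.81 mg/L, and at the critical point k_r D_c = k_1 L, so D_c = (0.285/2.14) × 33.81 = 4.503 mg/L.
x_c = v t_c = 0.278 m/s × 1.065 d × 86400 s/d = 25570 m ≈ 25.6 km.

t_c ≈ 1.06 d; D_c ≈ 4.50 mg/L; x_c ≈ 25.6 km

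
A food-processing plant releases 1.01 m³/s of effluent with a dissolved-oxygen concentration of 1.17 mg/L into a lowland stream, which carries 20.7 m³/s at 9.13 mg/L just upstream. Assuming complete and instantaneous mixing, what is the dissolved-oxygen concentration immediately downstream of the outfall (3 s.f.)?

Flow-weighted mixing: C = (Q_r C_r + Q_w C_w)/(Q_r + Q_w)
= (20.7×9.13 + 1.01×1.17)/(20.7 + 1.01) = 190.2/21.71 = 8.760 mg/L.

8.76 mg/L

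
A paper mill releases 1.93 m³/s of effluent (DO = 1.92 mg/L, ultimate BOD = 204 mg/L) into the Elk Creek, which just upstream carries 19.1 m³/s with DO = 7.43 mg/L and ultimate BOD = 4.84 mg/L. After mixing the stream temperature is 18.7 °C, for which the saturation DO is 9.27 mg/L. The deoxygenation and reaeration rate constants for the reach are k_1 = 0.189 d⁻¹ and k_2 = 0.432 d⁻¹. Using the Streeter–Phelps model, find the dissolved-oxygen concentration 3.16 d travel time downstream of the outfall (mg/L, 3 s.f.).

Mixed DO = (19.1×7.43 + 1.93×1.92)/(19.1+1.93) = 145.6/21.03 = 6.924 mg/L.
Mixed L₀ = (19.1×4.84 + 1.93×204)/(21.03) = 486.2/21.03 = 23.12 mg/L.
Initial deficit D₀ = C_s − DO₀ = 9.27 − 6.924 = 2.346 mg/L.
D(3.16) = [0.189×23.12/(0.432−0.189)](e^(−0.189×3.16) − e^(−0.432×3.16)) + 2.346 e^(−0.432×3.16)
= 17.98 × (0.5503 − 0.2554) + 2.346 × 0.2554 = 5.903 mg/L.
DO = 9.27 − 5.903 = 3.367 mg/L.

DO ≈ 3.37 mg/L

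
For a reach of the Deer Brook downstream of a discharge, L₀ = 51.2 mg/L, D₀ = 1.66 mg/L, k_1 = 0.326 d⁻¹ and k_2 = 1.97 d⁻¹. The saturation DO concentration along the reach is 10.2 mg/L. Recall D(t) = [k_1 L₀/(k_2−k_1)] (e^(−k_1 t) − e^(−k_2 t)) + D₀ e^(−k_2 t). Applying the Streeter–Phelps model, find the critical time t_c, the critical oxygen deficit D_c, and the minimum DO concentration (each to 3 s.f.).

At the critical point dD/dt = 0, so k_1 L₀ e^(−k_1 t) = k_2 D. Substituting D(t) from the Streeter–Phelps equation and solving for t gives
t_c = ln[(k_2/k_1)(1 − D₀(k_2−k_1)/(k_1 L₀))] / (k_2−k_1).
Here k_2−k_1 = 1.644 d⁻¹ and 1 − D₀(k_2−k_1)/(k_1 L₀) = 1 − 1.66×1.644/(0.326×51.2) = 0.8365, so
t_c = ln(6.043 × 0.8365) / 1.644 = 1.620 / 1.644 = 0.9856 d.
L(t_c) = L₀ e^(−k_1 t_c) = 51.2 × 0.7252 = 37.13 mg/L, and at the critical point k_2 D_c = k_1 L, so D_c = (0.326/1.97) × 37.13 = 6.144 mg/L.
Minimum DO = C_s − D_c = 10.2 − 6.144 = 4.056 mg/L.

t_c ≈ 0.986 d; D_c ≈ 6.14 mg/L; min DO ≈ 4.06 mg/L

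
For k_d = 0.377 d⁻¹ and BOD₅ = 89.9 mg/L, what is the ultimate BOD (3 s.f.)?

BOD₅ = L₀(1 − e^(−5k_d)) ⇒ L₀ = BOD₅ / (1 − e^(−5×0.377))
= 89.9 / (1 − 0.1518) = 89.9 / 0.8482 = 106.0 mg/L.

L₀ ≈ 106 mg/L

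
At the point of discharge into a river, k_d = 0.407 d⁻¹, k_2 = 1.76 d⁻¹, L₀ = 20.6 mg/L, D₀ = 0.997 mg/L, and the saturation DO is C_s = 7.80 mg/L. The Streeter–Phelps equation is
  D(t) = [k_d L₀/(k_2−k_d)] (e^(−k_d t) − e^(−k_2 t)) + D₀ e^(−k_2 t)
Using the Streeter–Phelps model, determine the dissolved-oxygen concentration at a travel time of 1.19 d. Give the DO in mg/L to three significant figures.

DO ≈ 4.62 mg/L

k_d L₀/(k_2−k_d) = 0.407×20.6/(1.76−0.407) = 8.384/1.353 = 6.197 mg/L.
e^(−k_d t) = e^(−0.407×1.190) = 0.6161; e^(−k_2 t) = e^(−1.76×1.190) = 0.1231.
D = 6.197 × (0.6161 − 0.1231) + 0.997 × 0.1231 = 3.055 + 0.1228 = 3.178 mg/L.
DO = C_s − D = 7.80 − 3.178 = 4.622 mg/L.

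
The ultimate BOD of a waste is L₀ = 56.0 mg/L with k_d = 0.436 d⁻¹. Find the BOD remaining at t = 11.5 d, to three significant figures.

L ≈ 0.372 mg/L

L_t = L₀ e^(−k_d t) = 56.0 × e^(−0.436×11.5) = 56.0 × 0.006644 = 0.3721 mg/L.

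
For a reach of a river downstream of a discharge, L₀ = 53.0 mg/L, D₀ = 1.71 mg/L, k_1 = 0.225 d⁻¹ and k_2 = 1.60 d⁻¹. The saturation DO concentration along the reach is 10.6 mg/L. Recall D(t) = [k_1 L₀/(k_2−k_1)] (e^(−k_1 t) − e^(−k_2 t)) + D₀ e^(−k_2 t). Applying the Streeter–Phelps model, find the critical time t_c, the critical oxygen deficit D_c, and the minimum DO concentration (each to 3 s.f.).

t_c ≈ 1.27 d; D_c ≈ 5.60 mg/L; min DO ≈ 5.00 mg/L

t_c = [1/(k_2−k_1)] ln[(k_2/k_1)(1 − D₀(k_2−k_1)/(k_1 L₀))]
= [1/(1.60−0.225)] ln[(1.60/0.225)(1 − 1.71×1.375/(0.225×53.0))]
= (1/1.375) ln[7.111 × 0.8028] = 0.7273 × ln(5.709) = 0.7273 × 1.742 = 1.267 d.
L(t_c) = L₀ e^(−k_1 t_c) = 53.0 × 0.7520 = 39.85 mg/L, and at the critical point k_2 D_c = k_1 L, so D_c = (0.225/1.60) × 39.85 = 5.605 mg/L.
Minimum DO = C_s − D_c = 10.6 − 5.605 = 4.995 mg/L.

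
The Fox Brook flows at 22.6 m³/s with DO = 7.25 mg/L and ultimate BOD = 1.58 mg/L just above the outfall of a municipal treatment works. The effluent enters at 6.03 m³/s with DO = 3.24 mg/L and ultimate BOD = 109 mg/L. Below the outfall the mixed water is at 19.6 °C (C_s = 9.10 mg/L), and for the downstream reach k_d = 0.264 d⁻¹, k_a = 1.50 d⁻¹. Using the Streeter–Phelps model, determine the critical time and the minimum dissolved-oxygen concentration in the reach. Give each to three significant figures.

Mixed DO = (22.6×7.25 + 6.03×3.24)/(22.6+6.03) = 183.4/28.63 = 6.405 mg/L.
Mixed L₀ = (22.6×1.58 + 6.03×109)/(28.63) = 693.0/28.63 = 24.20 mg/L.
Initial deficit D₀ = C_s − DO₀ = 9.10 − 6.405 = 2.695 mg/L.
t_c = (1/1.236) ln[(1.50/0.264)(1 − 2.695×1.236/(0.264×24.20))] = 0.8091 × ln(2.720) = 0.8097 d.
D_c = (0.264/1.50) × 24.20 × e^(−0.264×0.8097) = 0.1760 × 24.20 × 0.8075 = 3.440 mg/L.
Minimum DO = 9.10 − 3.440 = 5.660 mg/L.

t_c ≈ 0.810 d; minimum DO ≈ 5.66 mg/L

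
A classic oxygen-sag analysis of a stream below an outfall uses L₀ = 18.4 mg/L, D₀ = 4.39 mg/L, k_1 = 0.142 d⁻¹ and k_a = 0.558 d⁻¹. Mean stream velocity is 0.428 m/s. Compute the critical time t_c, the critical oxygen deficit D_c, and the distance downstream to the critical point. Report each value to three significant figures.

t_c ≈ 0.404 d; D_c ≈ 4.42 mg/L; x_c ≈ 14.9 km

t_c = [1/(k_a−k_1)] ln[(k_a/k_1)(1 − D₀(k_a−k_1)/(k_1 L₀))]
= [1/(0.558−0.142)] ln[(0.558/0.142)(1 − 4.39×0.4160/(0.142×18.4))]
= (1/0.4160) ln[3.930 × 0.3010] = 2.404 × ln(1.183) = 2.404 × 0.1680 = 0.4039 d.
L(t_c) = L₀ e^(−k_1 t_c) = 18.4 × 0.9443 = 17.37 mg/L, and at the critical point k_a D_c = k_1 L, so D_c = (0.142/0.558) × 17.37 = 4.421 mg/L.
x_c = v t_c = 0.428 m/s × 0.4039 d × 86400 s/d = 14940 m ≈ 14.9 km.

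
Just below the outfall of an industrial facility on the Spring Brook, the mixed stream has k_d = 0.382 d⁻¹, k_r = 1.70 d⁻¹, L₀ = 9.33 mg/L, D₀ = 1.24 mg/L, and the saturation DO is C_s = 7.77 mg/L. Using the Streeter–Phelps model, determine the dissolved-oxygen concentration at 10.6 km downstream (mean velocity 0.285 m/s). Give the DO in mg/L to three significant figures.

Travel time t = x/v = 10.6 km / (0.285 m/s) = 10600 m / 0.285 m/s = 37190 s = 0.4305 d.
k_d L₀/(k_r−k_d) = 0.382×9.33/(1.70−0.382) = 3.564/1.318 = 2.704 mg/L.
e^(−k_d t) = e^(−0.382×0.4305) = 0.8484; e^(−k_r t) = e^(−1.70×0.4305) = 0.4810.
D = 2.704 × (0.8484 − 0.4810) + 1.24 × 0.4810 = 0.9933 + 0.5965 = 1.590 mg/L.
DO = C_s − D = 7.77 − 1.590 = 6.180 mg/L.

DO ≈ 6.18 mg/L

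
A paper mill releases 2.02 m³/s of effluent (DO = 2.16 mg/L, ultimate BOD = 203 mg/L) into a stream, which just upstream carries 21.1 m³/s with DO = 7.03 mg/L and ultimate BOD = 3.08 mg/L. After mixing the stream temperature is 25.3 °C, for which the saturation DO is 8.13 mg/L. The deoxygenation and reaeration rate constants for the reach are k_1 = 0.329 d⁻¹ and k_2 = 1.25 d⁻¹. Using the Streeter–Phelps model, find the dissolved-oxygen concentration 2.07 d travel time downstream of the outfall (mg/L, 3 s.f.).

DO ≈ 4.85 mg/L

Mixed DO = (21.1×7.03 + 2.02×2.16)/(21.1+2.02) = 152.7/23.12 = 6.605 mg/L.
Mixed L₀ = (21.1×3.08 + 2.02×203)/(23.12) = 475.0/23.12 = 20.55 mg/L.
Initial deficit D₀ = C_s − DO₀ = 8.13 − 6.605 = 1.525 mg/L.
D(2.07) = [0.329×20.55/(1.25−0.329)](e^(−0.329×2.07) − e^(−1.25×2.07)) + 1.525 e^(−1.25×2.07)
= 7.340 × (0.5061 − 0.07521) + 1.525 × 0.07521 = 3.277 mg/L.
DO = 8.13 − 3.277 = 4.853 mg/L.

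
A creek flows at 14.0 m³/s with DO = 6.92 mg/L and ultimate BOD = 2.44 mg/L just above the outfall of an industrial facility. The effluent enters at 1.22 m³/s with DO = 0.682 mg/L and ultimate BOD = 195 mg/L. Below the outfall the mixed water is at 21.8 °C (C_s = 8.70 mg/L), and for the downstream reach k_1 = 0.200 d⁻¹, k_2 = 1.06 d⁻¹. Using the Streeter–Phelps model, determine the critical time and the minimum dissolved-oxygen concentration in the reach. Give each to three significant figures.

Mixed DO = (14.0×6.92 + 1.22×0.682)/(14.0+1.22) = 97.71/15.22 = 6.420 mg/L.
Mixed L₀ = (14.0×2.44 + 1.22×195)/(15.22) = 272.1/15.22 = 17.88 mg/L.
Initial deficit D₀ = C_s − DO₀ = 8.70 − 6.420 = 2.280 mg/L.
t_c = (1/0.8600) ln[(1.06/0.200)(1 − 2.280×0.8600/(0.200×17.88))] = 1.163 × ln(2.393) = 1.015 d.
D_c = (0.200/1.06) × 17.88 × e^(−0.200×1.015) = 0.1887 × 17.88 × 0.8163 = 2.753 mg/L.
Minimum DO = 8.70 − 2.753 = 5.947 mg/L.

t_c ≈ 1.01 d; minimum DO ≈ 5.95 mg/L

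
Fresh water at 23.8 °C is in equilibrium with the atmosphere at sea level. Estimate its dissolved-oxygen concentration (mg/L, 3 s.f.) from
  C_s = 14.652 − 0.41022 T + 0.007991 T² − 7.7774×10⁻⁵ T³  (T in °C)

C_s ≈ 8.37 mg/L

C_s = 14.652 − 0.41022×23.8 + 0.007991×23.8² − 7.7774×10⁻⁵×23.8³ = 8.367 mg/L.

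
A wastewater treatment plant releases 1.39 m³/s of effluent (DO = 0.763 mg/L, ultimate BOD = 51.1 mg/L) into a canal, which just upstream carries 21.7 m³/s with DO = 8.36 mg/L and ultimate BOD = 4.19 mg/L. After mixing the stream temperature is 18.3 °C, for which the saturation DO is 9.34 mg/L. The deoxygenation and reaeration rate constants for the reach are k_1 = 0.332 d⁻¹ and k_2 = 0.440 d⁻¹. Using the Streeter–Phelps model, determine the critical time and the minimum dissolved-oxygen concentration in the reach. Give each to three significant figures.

t_c ≈ 1.97 d; minimum DO ≈ 6.59 mg/L

Mixed DO = (21.7×8.36 + 1.39×0.763)/(21.7+1.39) = 182.5/23.09 = 7.903 mg/L.
Mixed L₀ = (21.7×4.19 + 1.39×51.1)/(23.09) = 162.0/23.09 = 7.014 mg/L.
Initial deficit D₀ = C_s − DO₀ = 9.34 − 7.903 = 1.437 mg/L.
t_c = (1/0.1080) ln[(0.440/0.332)(1 − 1.437×0.1080/(0.332×7.014))] = 9.259 × ln(1.237) = 1.969 d.
D_c = (0.332/0.440) × 7.014 × e^(−0.332×1.969) = 0.7545 × 7.014 × 0.5201 = 2.753 mg/L.
Minimum DO = 9.34 − 2.753 = 6.587 mg/L.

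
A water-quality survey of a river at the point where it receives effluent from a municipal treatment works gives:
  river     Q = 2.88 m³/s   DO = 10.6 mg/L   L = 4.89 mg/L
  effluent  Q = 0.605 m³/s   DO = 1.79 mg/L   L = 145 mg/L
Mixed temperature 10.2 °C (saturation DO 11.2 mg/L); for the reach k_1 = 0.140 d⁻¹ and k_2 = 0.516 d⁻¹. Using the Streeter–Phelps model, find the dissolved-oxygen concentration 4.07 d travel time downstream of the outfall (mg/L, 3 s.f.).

DO ≈ 6.12 mg/L

Mixed DO = (2.88×10.6 + 0.605×1.79)/(2.88+0.605) = 31.61/3.485 = 9.071 mg/L.
Mixed L₀ = (2.88×4.89 + 0.605×145)/(3.485) = 101.8/3.485 = 29.21 mg/L.
Initial deficit D₀ = C_s − DO₀ = 11.2 − 9.071 = 2.129 mg/L.
D(4.07) = [0.140×29.21/(0.516−0.140)](e^(−0.140×4.07) − e^(−0.516×4.07)) + 2.129 e^(−0.516×4.07)
= 10.88 × (0.5656 − 0.1224) + 2.129 × 0.1224 = 5.082 mg/L.
DO = 11.2 − 5.082 = 6.118 mg/L.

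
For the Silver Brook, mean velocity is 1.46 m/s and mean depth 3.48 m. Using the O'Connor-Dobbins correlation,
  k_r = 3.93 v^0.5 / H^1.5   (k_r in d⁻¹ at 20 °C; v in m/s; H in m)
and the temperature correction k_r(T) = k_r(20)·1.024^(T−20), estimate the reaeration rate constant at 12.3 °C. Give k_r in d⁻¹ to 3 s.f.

k_r(20) = 3.93 × 1.46^0.5 / 3.48^1.5 = 3.93 × 1.208 / 6.492 = 0.7315 d⁻¹.
k_r(12.3) = 0.7315 × 1.024^(12.3−20) = 0.7315 × 0.8331 = 0.6094 d⁻¹.

k_r ≈ 0.609 d⁻¹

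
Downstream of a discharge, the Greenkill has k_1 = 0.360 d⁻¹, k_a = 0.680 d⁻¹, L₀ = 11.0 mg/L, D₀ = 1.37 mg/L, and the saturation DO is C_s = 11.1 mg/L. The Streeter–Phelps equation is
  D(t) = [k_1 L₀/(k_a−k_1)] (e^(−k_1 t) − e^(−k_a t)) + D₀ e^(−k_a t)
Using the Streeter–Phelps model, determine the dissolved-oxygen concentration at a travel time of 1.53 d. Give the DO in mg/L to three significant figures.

DO ≈ 7.85 mg/L

k_1 L₀/(k_a−k_1) = 0.360×11.0/(0.680−0.360) = 3.960/0.3200 = 12.37 mg/L.
e^(−k_1 t) = e^(−0.360×1.530) = 0.5765; e^(−k_a t) = e^(−0.680×1.530) = 0.3533.
D = 12.37 × (0.5765 − 0.3533) + 1.37 × 0.3533 = 2.762 + 0.4840 = 3.246 mg/L.
DO = C_s − D = 11.1 − 3.246 = 7.854 mg/L.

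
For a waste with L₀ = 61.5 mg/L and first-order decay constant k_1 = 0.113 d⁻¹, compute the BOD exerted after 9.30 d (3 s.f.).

y_t = L₀(1 − e^(−k_1 t)) = 61.5 × (1 − e^(−0.113×9.30))
= 61.5 × (1 − 0.3496) = 61.5 × 0.6504 = 40.00 mg/L.

y ≈ 40.0 mg/L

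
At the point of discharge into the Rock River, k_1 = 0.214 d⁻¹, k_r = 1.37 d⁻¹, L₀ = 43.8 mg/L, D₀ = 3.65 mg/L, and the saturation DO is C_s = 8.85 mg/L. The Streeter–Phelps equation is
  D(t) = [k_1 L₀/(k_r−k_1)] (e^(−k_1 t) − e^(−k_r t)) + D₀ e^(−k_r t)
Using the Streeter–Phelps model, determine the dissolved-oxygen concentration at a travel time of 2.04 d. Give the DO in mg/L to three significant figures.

k_1 L₀/(k_r−k_1) = 0.214×43.8/(1.37−0.214) = 9.373/1.156 = 8.108 mg/L.
e^(−k_1 t) = e^(−0.214×2.040) = 0.6463; e^(−k_r t) = e^(−1.37×2.040) = 0.06113.
D = 8.108 × (0.6463 − 0.06113) + 3.65 × 0.06113 = 4.744 + 0.2231 = 4.968 mg/L.
DO = C_s − D = 8.85 − 4.968 = 3.882 mg/L.

DO ≈ 3.88 mg/L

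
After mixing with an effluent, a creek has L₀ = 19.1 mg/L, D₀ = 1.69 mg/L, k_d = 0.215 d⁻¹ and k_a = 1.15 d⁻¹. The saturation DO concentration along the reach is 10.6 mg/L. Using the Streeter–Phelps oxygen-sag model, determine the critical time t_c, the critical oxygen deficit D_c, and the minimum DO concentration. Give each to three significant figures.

t_c ≈ 1.27 d; D_c ≈ 2.72 mg/L; min DO ≈ 7.88 mg/L

With k_a/k_d = 5.349 and 1 − D₀(k_a−k_d)/(k_d L₀) = 0.6152,
t_c = ln(5.349 × 0.6152) / (1.15 − 0.215) = ln(3.291) / 0.9350 = 1.191/0.9350 = 1.274 d.
D_c = (k_d/k_a) L₀ e^(−k_d t_c) = (0.215/1.15) × 19.1 × e^(−0.215×1.274) = 0.1870 × 19.1 × 0.7604 = 2.715 mg/L.
Minimum DO = C_s − D_c = 10.6 − 2.715 = 7.885 mg/L.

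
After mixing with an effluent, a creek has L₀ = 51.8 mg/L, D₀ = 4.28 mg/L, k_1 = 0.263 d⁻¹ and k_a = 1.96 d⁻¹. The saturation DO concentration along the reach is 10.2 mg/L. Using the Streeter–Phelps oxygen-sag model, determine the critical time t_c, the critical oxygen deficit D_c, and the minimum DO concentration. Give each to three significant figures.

t_c ≈ 0.735 d; D_c ≈ 5.73 mg/L; min DO ≈ 4.47 mg/L

At the critical point dD/dt = 0, so k_1 L₀ e^(−k_1 t) = k_a D. Substituting D(t) from the Streeter–Phelps equation and solving for t gives
t_c = ln[(k_a/k_1)(1 − D₀(k_a−k_1)/(k_1 L₀))] / (k_a−k_1).
Here k_a−k_1 = 1.697 d⁻¹ and 1 − D₀(k_a−k_1)/(k_1 L₀) = 1 − 4.28×1.697/(0.263×51.8) = 0.4669, so
t_c = ln(7.452 × 0.4669) / 1.697 = 1.247 / 1.697 = 0.7347 d.
D_c = (k_1/k_a) L₀ e^(−k_1 t_c) = (0.263/1.96) × 51.8 × e^(−0.263×0.7347) = 0.1342 × 51.8 × 0.8243 = 5.729 mg/L.
Minimum DO = C_s − D_c = 10.2 − 5.729 = 4.471 mg/L.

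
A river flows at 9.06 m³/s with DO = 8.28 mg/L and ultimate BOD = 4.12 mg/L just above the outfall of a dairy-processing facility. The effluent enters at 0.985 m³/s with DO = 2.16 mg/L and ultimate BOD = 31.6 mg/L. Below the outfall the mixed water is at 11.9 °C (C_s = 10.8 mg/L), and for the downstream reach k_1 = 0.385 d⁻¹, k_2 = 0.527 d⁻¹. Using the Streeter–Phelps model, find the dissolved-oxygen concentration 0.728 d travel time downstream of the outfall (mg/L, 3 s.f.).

Mixed DO = (9.06×8.28 + 0.985×2.16)/(9.06+0.985) = 77.14/10.04 = 7.680 mg/L.
Mixed L₀ = (9.06×4.12 + 0.985×31.6)/(10.04) = 68.45/10.04 = 6.815 mg/L.
Initial deficit D₀ = C_s − DO₀ = 10.8 − 7.680 = 3.120 mg/L.
D(0.728) = [0.385×6.815/(0.527−0.385)](e^(−0.385×0.728) − e^(−0.527×0.728)) + 3.120 e^(−0.527×0.728)
= 18.48 × (0.7556 − 0.6814) + 3.120 × 0.6814 = 3.497 mg/L.
DO = 10.8 − 3.497 = 7.303 mg/L.

DO ≈ 7.30 mg/L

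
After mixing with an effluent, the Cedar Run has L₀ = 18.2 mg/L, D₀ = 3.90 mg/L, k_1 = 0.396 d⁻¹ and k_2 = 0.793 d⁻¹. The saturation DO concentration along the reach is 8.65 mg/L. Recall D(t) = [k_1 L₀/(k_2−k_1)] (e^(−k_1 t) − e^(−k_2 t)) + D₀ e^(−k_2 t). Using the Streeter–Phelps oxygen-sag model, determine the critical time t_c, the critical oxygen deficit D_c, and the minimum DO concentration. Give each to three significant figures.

t_c ≈ 1.14 d; D_c ≈ 5.79 mg/L; min DO ≈ 2.86 mg/L

With k_2/k_1 = 2.003 and 1 − D₀(k_2−k_1)/(k_1 L₀) = 0.7852,
t_c = ln(2.003 × 0.7852) / (0.793 − 0.396) = ln(1.572) / 0.3970 = 0.4526/0.3970 = 1.140 d.
D_c = (k_1/k_2) L₀ e^(−k_1 t_c) = (0.396/0.793) × 18.2 × e^(−0.396×1.140) = 0.4994 × 18.2 × 0.6367 = 5.787 mg/L.
Minimum DO = C_s − D_c = 8.65 − 5.787 = 2.863 mg/L.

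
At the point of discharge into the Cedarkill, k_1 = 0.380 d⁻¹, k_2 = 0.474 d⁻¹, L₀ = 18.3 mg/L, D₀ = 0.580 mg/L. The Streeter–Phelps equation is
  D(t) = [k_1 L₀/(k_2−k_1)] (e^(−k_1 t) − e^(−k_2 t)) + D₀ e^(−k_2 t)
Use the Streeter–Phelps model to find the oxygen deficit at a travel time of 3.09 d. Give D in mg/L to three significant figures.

D ≈ 5.90 mg/L

k_1 L₀/(k_2−k_1) = 0.380×18.3/(0.474−0.380) = 6.954/0.09400 = 73.98 mg/L.
e^(−k_1 t) = e^(−0.380×3.090) = 0.3091; e^(−k_2 t) = e^(−0.474×3.090) = 0.2312.
D = 73.98 × (0.3091 − 0.2312) + 0.580 × 0.2312 = 5.764 + 0.1341 = 5.898 mg/L.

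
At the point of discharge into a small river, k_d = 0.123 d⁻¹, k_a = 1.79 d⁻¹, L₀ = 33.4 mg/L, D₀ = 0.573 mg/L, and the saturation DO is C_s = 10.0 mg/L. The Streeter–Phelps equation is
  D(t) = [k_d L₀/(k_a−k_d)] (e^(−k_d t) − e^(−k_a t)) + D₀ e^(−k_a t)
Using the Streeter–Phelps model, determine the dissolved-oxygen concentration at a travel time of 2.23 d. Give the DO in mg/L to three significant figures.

k_d L₀/(k_a−k_d) = 0.123×33.4/(1.79−0.123) = 4.108/1.667 = 2.464 mg/L.
e^(−k_d t) = e^(−0.123×2.230) = 0.7601; e^(−k_a t) = e^(−1.79×2.230) = 0.01847.
D = 2.464 × (0.7601 − 0.01847) + 0.573 × 0.01847 = 1.828 + 0.01058 = 1.838 mg/L.
DO = C_s − D = 10.0 − 1.838 = 8.162 mg/L.

DO ≈ 8.16 mg/L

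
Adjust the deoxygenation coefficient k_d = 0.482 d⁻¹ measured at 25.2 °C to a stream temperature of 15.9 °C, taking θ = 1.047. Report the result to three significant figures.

k_d(T₂) = k_d(T₁) · θ^(T₂−T₁) = 0.482 × 1.047^(15.9−25.2)
= 0.482 × 1.047^-9.30 = 0.482 × 0.6524 = 0.3144 d⁻¹.

k_d ≈ 0.314 d⁻¹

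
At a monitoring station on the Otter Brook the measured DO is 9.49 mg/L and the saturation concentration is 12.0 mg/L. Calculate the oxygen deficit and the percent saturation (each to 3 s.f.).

D ≈ 2.51 mg/L; 79.1 % saturation

D = C_s − C = 12.0 − 9.49 = 2.51 mg/L.
% saturation = 9.49/12.0 × 100 = 79.1 %.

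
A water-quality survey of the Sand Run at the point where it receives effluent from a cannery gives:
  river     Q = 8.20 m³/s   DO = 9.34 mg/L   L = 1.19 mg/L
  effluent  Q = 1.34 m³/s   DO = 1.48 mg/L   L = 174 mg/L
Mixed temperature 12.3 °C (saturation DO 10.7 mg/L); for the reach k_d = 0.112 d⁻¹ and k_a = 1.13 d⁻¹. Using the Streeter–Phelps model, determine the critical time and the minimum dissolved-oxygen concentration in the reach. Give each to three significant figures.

Mixed DO = (8.20×9.34 + 1.34×1.48)/(8.20+1.34) = 78.57/9.540 = 8.236 mg/L.
Mixed L₀ = (8.20×1.19 + 1.34×174)/(9.540) = 242.9/9.540 = 25.46 mg/L.
Initial deficit D₀ = C_s − DO₀ = 10.7 − 8.236 = 2.464 mg/L.
t_c = (1/1.018) ln[(1.13/0.112)(1 − 2.464×1.018/(0.112×25.46))] = 0.9823 × ln(1.215) = 0.1915 d.
D_c = (0.112/1.13) × 25.46 × e^(−0.112×0.1915) = 0.09912 × 25.46 × 0.9788 = 2.470 mg/L.
Minimum DO = 10.7 − 2.470 = 8.230 mg/L.

t_c ≈ 0.191 d; minimum DO ≈ 8.23 mg/L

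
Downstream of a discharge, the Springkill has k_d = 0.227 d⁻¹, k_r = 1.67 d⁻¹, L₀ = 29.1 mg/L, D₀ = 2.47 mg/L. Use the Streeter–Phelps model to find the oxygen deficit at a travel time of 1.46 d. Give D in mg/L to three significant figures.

k_d L₀/(k_r−k_d) = 0.227×29.1/(1.67−0.227) = 6.606/1.443 = 4.578 mg/L.
e^(−k_d t) = e^(−0.227×1.460) = 0.7179; e^(−k_r t) = e^(−1.67×1.460) = 0.08732.
D = 4.578 × (0.7179 − 0.08732) + 2.47 × 0.08732 = 2.887 + 0.2157 = 3.102 mg/L.

D ≈ 3.10 mg/L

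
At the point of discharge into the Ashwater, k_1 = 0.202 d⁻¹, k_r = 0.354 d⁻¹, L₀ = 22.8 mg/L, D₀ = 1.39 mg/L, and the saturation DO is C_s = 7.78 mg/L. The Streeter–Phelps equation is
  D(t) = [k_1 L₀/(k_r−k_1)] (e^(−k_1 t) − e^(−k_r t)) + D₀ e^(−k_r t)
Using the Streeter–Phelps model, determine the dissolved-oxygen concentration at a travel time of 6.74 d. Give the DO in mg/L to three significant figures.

k_1 L₀/(k_r−k_1) = 0.202×22.8/(0.354−0.202) = 4.606/0.1520 = 30.30 mg/L.
e^(−k_1 t) = e^(−0.202×6.740) = 0.2563; e^(−k_r t) = e^(−0.354×6.740) = 0.09200.
D = 30.30 × (0.2563 − 0.09200) + 1.39 × 0.09200 = 4.978 + 0.1279 = 5.106 mg/L.
DO = C_s − D = 7.78 − 5.106 = 2.674 mg/L.

DO ≈ 2.67 mg/L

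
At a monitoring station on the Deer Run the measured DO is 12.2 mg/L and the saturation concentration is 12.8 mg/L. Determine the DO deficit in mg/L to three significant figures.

D ≈ 0.600 mg/L

D = C_s − C = 12.8 − 12.2 = 0.600 mg/L.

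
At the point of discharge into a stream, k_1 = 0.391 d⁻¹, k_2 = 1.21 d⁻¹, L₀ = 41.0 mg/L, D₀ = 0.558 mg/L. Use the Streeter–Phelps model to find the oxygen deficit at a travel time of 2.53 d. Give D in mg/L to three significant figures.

D ≈ 6.39 mg/L

k_1 L₀/(k_2−k_1) = 0.391×41.0/(1.21−0.391) = 16.03/0.8190 = 19.57 mg/L.
e^(−k_1 t) = e^(−0.391×2.530) = 0.3719; e^(−k_2 t) = e^(−1.21×2.530) = 0.04683.
D = 19.57 × (0.3719 − 0.04683) + 0.558 × 0.04683 = 6.362 + 0.02613 = 6.388 mg/L.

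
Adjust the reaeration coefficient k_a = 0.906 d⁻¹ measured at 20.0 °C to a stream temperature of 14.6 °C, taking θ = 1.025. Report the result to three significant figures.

k_a ≈ 0.793 d⁻¹

k_a(T₂) = k_a(T₁) · θ^(T₂−T₁) = 0.906 × 1.025^(14.6−20.0)
= 0.906 × 1.025^-5.40 = 0.906 × 0.8752 = 0.7929 d⁻¹.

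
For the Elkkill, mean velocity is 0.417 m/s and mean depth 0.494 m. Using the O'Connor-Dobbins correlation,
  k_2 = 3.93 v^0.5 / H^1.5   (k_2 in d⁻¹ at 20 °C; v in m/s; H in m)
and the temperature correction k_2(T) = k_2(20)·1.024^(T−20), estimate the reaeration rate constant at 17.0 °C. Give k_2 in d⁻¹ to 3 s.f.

k_2 ≈ 6.81 d⁻¹

k_2(20) = 3.93 × 0.417^0.5 / 0.494^1.5 = 3.93 × 0.6458 / 0.3472 = 7.309 d⁻¹.
k_2(17.0) = 7.309 × 1.024^(17.0−20) = 7.309 × 0.9313 = 6.807 d⁻¹.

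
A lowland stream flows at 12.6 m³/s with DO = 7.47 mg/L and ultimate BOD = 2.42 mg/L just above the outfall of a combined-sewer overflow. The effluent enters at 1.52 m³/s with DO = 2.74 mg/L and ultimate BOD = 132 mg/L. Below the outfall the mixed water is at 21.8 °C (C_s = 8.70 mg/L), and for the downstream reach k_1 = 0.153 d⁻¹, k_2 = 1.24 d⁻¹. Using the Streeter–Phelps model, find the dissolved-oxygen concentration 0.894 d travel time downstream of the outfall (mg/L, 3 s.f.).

DO ≈ 6.88 mg/L

Mixed DO = (12.6×7.47 + 1.52×2.74)/(12.6+1.52) = 98.29/14.12 = 6.961 mg/L.
Mixed L₀ = (12.6×2.42 + 1.52×132)/(14.12) = 231.1/14.12 = 16.37 mg/L.
Initial deficit D₀ = C_s − DO₀ = 8.70 − 6.961 = 1.739 mg/L.
D(0.894) = [0.153×16.37/(1.24−0.153)](e^(−0.153×0.894) − e^(−1.24×0.894)) + 1.739 e^(−1.24×0.894)
= 2.304 × (0.8722 − 0.3300) + 1.739 × 0.3300 = 1.823 mg/L.
DO = 8.70 − 1.823 = 6.877 mg/L.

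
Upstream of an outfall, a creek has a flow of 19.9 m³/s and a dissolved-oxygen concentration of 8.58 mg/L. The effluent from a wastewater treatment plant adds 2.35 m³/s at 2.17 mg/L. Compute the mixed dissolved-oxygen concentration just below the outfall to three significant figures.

7.90 mg/L

Flow-weighted mixing: C = (Q_r C_r + Q_w C_w)/(Q_r + Q_w)
= (19.9×8.58 + 2.35×2.17)/(19.9 + 2.35) = 175.8/22.25 = 7.903 mg/L.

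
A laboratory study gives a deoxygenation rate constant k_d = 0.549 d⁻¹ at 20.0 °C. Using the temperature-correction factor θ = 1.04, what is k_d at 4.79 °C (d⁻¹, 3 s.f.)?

k_d(T₂) = k_d(T₁) · θ^(T₂−T₁) = 0.549 × 1.04^(4.79−20.0)
= 0.549 × 1.04^-15.2 = 0.549 × 0.5507 = 0.3023 d⁻¹.

k_d ≈ 0.302 d⁻¹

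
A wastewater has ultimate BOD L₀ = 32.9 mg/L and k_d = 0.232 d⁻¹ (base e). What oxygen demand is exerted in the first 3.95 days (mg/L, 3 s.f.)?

y_t = L₀(1 − e^(−k_d t)) = 32.9 × (1 − e^(−0.232×3.95))
= 32.9 × (1 − 0.4000) = 32.9 × 0.6000 = 19.74 mg/L.

y ≈ 19.7 mg/L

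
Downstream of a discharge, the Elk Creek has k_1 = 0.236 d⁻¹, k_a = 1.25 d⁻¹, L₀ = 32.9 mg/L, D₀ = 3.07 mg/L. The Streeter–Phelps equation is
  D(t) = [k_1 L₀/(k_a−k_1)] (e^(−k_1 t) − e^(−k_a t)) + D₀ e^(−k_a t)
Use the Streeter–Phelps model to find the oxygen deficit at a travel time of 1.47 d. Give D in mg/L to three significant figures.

D ≈ 4.68 mg/L

k_1 L₀/(k_a−k_1) = 0.236×32.9/(1.25−0.236) = 7.764/1.014 = 7.657 mg/L.
e^(−k_1 t) = e^(−0.236×1.470) = 0.7069; e^(−k_a t) = e^(−1.25×1.470) = 0.1592.
D = 7.657 × (0.7069 − 0.1592) + 3.07 × 0.1592 = 4.193 + 0.4888 = 4.682 mg/L.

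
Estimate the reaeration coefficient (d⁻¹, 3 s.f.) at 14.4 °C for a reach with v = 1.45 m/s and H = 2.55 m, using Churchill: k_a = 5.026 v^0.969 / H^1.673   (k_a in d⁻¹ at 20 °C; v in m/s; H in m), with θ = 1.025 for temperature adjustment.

k_a(20) = 5.026 × 1.45^0.969 / 2.55^1.673 = 5.026 × 1.433 / 4.788 = 1.505 d⁻¹.
k_a(14.4) = 1.505 × 1.025^(14.4−20) = 1.505 × 0.8709 = 1.310 d⁻¹.

k_a ≈ 1.31 d⁻¹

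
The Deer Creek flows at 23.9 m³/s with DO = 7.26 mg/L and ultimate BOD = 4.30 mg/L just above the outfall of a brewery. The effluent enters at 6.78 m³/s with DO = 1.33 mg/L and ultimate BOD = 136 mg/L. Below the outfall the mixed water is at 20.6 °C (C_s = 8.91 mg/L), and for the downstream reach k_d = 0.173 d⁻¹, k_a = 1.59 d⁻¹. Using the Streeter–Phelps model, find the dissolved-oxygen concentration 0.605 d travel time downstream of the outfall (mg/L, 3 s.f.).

Mixed DO = (23.9×7.26 + 6.78×1.33)/(23.9+6.78) = 182.5/30.68 = 5.950 mg/L.
Mixed L₀ = (23.9×4.30 + 6.78×136)/(30.68) = 1025/30.68 = 33.40 mg/L.
Initial deficit D₀ = C_s − DO₀ = 8.91 − 5.950 = 2.960 mg/L.
D(0.605) = [0.173×33.40/(1.59−0.173)](e^(−0.173×0.605) − e^(−1.59×0.605)) + 2.960 e^(−1.59×0.605)
= 4.078 × (0.9006 − 0.3821) + 2.960 × 0.3821 = 3.246 mg/L.
DO = 8.91 − 3.246 = 5.664 mg/L.

DO ≈ 5.66 mg/L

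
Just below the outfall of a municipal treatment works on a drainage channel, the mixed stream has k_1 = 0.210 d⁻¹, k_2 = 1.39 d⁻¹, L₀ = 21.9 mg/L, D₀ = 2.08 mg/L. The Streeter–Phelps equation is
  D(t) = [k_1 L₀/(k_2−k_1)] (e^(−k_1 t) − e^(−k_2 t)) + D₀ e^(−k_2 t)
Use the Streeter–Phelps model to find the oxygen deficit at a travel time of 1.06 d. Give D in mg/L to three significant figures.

D ≈ 2.70 mg/L

k_1 L₀/(k_2−k_1) = 0.210×21.9/(1.39−0.210) = 4.599/1.180 = 3.897 mg/L.
e^(−k_1 t) = e^(−0.210×1.060) = 0.8004; e^(−k_2 t) = e^(−1.39×1.060) = 0.2291.
D = 3.897 × (0.8004 − 0.2291) + 2.08 × 0.2291 = 2.227 + 0.4766 = 2.703 mg/L.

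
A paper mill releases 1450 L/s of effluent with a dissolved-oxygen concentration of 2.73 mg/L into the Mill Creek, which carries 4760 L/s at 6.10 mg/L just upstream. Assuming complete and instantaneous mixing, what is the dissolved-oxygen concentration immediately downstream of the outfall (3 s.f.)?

5.31 mg/L

Flow-weighted mixing: C = (Q_r C_r + Q_w C_w)/(Q_r + Q_w)
= (4760×6.10 + 1450×2.73)/(4760 + 1450) = 32990/6210 = 5.313 mg/L.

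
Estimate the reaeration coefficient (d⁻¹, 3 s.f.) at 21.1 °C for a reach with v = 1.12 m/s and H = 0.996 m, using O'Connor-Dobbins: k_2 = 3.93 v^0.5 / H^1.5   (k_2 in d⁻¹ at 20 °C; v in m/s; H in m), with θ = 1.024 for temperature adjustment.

k_2(20) = 3.93 × 1.12^0.5 / 0.996^1.5 = 3.93 × 1.058 / 0.9940 = 4.184 d⁻¹.
k_2(21.1) = 4.184 × 1.024^(21.1−20) = 4.184 × 1.026 = 4.295 d⁻¹.

k_2 ≈ 4.29 d⁻¹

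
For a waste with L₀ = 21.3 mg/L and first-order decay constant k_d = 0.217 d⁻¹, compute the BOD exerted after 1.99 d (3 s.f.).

y ≈ 7.47 mg/L

y_t = L₀(1 − e^(−k_d t)) = 21.3 × (1 − e^(−0.217×1.99))
= 21.3 × (1 − 0.6493) = 21.3 × 0.3507 = 7.469 mg/L.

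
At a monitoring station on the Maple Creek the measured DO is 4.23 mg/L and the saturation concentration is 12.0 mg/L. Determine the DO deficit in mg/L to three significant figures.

D = C_s − C = 12.0 − 4.23 = 7.77 mg/L.

D ≈ 7.77 mg/L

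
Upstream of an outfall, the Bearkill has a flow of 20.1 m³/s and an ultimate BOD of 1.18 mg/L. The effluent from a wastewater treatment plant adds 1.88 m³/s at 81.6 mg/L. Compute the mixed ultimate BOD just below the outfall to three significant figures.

Flow-weighted mixing: C = (Q_r C_r + Q_w C_w)/(Q_r + Q_w)
= (20.1×1.18 + 1.88×81.6)/(20.1 + 1.88) = 177.1/21.98 = 8.059 mg/L.

8.06 mg/L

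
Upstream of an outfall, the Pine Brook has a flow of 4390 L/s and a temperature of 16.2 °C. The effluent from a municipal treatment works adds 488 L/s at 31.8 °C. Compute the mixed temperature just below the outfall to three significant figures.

Flow-weighted mixing: C = (Q_r C_r + Q_w C_w)/(Q_r + Q_w)
= (4390×16.2 + 488×31.8)/(4390 + 488) = 86640/4878 = 17.76 °C.

17.8 °C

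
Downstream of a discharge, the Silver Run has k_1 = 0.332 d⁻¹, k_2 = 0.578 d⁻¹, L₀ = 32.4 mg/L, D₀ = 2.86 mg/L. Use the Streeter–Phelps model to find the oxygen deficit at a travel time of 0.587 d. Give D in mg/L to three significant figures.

k_1 L₀/(k_2−k_1) = 0.332×32.4/(0.578−0.332) = 10.76/0.2460 = 43.73 mg/L.
e^(−k_1 t) = e^(−0.332×0.5870) = 0.8229; e^(−k_2 t) = e^(−0.578×0.5870) = 0.7123.
D = 43.73 × (0.8229 − 0.7123) + 2.86 × 0.7123 = 4.838 + 2.037 = 6.876 mg/L.

D ≈ 6.88 mg/L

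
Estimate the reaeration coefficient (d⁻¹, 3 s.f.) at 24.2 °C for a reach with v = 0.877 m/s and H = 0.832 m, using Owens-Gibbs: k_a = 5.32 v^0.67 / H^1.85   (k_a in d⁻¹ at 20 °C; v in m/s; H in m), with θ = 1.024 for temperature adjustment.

k_a(20) = 5.32 × 0.877^0.67 / 0.832^1.85 = 5.32 × 0.9158 / 0.7116 = 6.847 d⁻¹.
k_a(24.2) = 6.847 × 1.024^(24.2−20) = 6.847 × 1.105 = 7.564 d⁻¹.

k_a ≈ 7.56 d⁻¹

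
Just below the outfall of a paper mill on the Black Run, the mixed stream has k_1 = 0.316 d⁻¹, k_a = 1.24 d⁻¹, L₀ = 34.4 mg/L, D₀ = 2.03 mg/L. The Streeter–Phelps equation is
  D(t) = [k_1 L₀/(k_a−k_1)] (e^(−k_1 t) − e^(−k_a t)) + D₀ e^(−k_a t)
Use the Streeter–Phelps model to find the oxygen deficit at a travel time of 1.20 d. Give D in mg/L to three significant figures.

D ≈ 5.85 mg/L

k_1 L₀/(k_a−k_1) = 0.316×34.4/(1.24−0.316) = 10.87/0.9240 = 11.76 mg/L.
e^(−k_1 t) = e^(−0.316×1.200) = 0.6844; e^(−k_a t) = e^(−1.24×1.200) = 0.2258.
D = 11.76 × (0.6844 − 0.2258) + 2.03 × 0.2258 = 5.395 + 0.4584 = 5.853 mg/L.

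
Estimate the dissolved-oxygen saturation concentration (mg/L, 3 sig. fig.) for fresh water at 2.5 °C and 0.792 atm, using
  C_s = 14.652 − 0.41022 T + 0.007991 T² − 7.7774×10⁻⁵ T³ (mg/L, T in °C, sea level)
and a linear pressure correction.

At sea level: C_s = 14.652 − 0.41022×2.5 + 0.007991×2.5² − 7.7774×10⁻⁵×2.5³ = 13.68 mg/L.
Pressure correction: C_s' = 13.68 × 0.792 = 10.83 mg/L.

C_s ≈ 10.8 mg/L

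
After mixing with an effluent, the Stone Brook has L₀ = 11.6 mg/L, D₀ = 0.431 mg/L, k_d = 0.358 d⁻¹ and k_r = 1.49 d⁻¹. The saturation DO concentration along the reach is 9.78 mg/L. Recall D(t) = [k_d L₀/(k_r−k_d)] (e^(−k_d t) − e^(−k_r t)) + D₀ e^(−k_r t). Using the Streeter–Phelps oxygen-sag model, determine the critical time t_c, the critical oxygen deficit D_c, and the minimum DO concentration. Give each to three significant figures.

At the critical point dD/dt = 0, so k_d L₀ e^(−k_d t) = k_r D. Substituting D(t) from the Streeter–Phelps equation and solving for t gives
t_c = ln[(k_r/k_d)(1 − D₀(k_r−k_d)/(k_d L₀))] / (k_r−k_d).
Here k_r−k_d = 1.132 d⁻¹ and 1 − D₀(k_r−k_d)/(k_d L₀) = 1 − 0.431×1.132/(0.358×11.6) = 0.8825, so
t_c = ln(4.162 × 0.8825) / 1.132 = 1.301 / 1.132 = 1.149 d.
D_c = (k_d/k_r) L₀ e^(−k_d t_c) = (0.358/1.49) × 11.6 × e^(−0.358×1.149) = 0.2403 × 11.6 × 0.6627 = 1.847 mg/L.
Minimum DO = C_s − D_c = 9.78 − 1.847 = 7.933 mg/L.

t_c ≈ 1.15 d; D_c ≈ 1.85 mg/L; min DO ≈ 7.93 mg/L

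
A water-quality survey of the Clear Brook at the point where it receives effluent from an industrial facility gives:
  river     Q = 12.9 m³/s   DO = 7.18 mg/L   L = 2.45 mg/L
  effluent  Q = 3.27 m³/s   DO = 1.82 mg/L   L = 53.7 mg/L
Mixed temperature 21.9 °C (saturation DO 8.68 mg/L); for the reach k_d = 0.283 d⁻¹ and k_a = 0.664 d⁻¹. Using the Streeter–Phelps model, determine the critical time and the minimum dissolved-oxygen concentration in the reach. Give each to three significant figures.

Mixed DO = (12.9×7.18 + 3.27×1.82)/(12.9+3.27) = 98.57/16.17 = 6.096 mg/L.
Mixed L₀ = (12.9×2.45 + 3.27×53.7)/(16.17) = 207.2/16.17 = 12.81 mg/L.
Initial deficit D₀ = C_s − DO₀ = 8.68 − 6.096 = 2.584 mg/L.
t_c = (1/0.3810) ln[(0.664/0.283)(1 − 2.584×0.3810/(0.283×12.81))] = 2.625 × ln(1.709) = 1.407 d.
D_c = (0.283/0.664) × 12.81 × e^(−0.283×1.407) = 0.4262 × 12.81 × 0.6715 = 3.667 mg/L.
Minimum DO = 8.68 − 3.667 = 5.013 mg/L.

t_c ≈ 1.41 d; minimum DO ≈ 5.01 mg/L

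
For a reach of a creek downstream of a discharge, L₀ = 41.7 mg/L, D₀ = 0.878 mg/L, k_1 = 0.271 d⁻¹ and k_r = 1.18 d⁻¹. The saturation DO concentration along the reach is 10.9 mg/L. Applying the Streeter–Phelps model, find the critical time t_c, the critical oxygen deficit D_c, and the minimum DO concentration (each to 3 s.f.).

t_c = [1/(k_r−k_1)] ln[(k_r/k_1)(1 − D₀(k_r−k_1)/(k_1 L₀))]
= [1/(1.18−0.271)] ln[(1.18/0.271)(1 − 0.878×0.9090/(0.271×41.7))]
= (1/0.9090) ln[4.354 × 0.9294] = 1.100 × ln(4.047) = 1.100 × 1.398 = 1.538 d.
L(t_c) = L₀ e^(−k_1 t_c) = 41.7 × 0.6592 = 27.49 mg/L, and at the critical point k_r D_c = k_1 L, so D_c = (0.271/1.18) × 27.49 = 6.313 mg/L.
Minimum DO = C_s − D_c = 10.9 − 6.313 = 4.587 mg/L.

t_c ≈ 1.54 d; D_c ≈ 6.31 mg/L; min DO ≈ 4.59 mg/L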